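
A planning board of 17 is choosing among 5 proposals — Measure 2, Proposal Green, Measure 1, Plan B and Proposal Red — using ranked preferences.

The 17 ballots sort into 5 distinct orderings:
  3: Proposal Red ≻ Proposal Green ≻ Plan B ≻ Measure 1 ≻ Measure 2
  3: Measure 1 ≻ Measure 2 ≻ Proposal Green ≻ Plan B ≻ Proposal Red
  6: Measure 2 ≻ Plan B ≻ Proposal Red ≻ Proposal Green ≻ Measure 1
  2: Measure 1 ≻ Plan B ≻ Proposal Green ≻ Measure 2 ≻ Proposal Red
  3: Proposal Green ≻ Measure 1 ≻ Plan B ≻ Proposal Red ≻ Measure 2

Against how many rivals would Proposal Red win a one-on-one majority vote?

2

Proposal Red against each rival (17 council members):
Proposal Red vs Measure 2: Measure 2, 11–6.
Proposal Red vs Proposal Green: Proposal Red, 9–8.
Proposal Red vs Measure 1: 3+6 = 9 for Proposal Red, 8 for Measure 1 — Proposal Red by 9–8.
Proposal Red vs Plan B: 3 for Proposal Red, 14 for Plan B — Plan B by 14–3.
Proposal Red beats Proposal Green, Measure 1; loses to Measure 2, Plan B — 2 pairwise wins.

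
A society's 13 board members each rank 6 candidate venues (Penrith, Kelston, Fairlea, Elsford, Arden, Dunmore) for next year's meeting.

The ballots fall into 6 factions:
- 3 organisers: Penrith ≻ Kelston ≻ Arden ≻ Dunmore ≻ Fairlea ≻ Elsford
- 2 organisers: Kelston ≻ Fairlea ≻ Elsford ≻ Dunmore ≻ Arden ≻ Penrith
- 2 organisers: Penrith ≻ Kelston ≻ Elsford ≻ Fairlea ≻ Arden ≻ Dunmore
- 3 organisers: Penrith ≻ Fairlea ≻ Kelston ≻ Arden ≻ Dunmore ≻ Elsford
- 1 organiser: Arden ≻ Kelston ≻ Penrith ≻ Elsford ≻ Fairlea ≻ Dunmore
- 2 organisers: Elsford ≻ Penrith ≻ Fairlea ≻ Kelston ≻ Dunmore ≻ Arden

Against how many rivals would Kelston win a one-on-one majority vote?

Kelston against each rival (13 organisers):
Kelston vs Penrith: Penrith, 10–3.
Kelston vs Fairlea: Kelston preferred on 3+2+2+1 = 8 ballots; Kelston wins 8–5.
Kelston vs Elsford: Kelston is ranked higher on 3+2+2+3+1 = 11 ballots, Elsford on 2. Kelston wins 11–2.
Kelston–Arden: Kelston 12–1.
Kelston vs Dunmore: Kelston wins 13–0.
Kelston beats Fairlea, Elsford, Arden, Dunmore; loses to Penrith — 4 pairwise wins.

4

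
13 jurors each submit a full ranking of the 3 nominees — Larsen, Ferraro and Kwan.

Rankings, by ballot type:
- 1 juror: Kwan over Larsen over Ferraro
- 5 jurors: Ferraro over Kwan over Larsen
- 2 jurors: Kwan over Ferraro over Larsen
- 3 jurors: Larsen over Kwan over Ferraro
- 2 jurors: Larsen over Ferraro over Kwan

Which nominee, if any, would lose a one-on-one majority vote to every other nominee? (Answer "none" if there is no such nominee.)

Larsen

Pairwise majorities:
Larsen vs Ferraro: Ferraro wins 7–6.
Larsen vs Kwan: Larsen is ranked higher on 3+2 = 5 ballots, Kwan on 8. Kwan wins 8–5.
Ferraro vs Kwan: 5+2 = 7 for Ferraro, 6 for Kwan — Ferraro by 7–6.
Larsen is beaten in every head-to-head and is the Condorcet loser.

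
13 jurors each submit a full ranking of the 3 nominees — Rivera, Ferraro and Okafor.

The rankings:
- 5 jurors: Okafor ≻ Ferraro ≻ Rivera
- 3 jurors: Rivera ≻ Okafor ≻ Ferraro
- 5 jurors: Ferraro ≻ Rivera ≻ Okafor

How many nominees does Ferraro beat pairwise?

Ferraro against each rival (13 jurors):
Ferraro vs Rivera: Ferraro, 10–3.
Ferraro vs Okafor: Ferraro preferred on 5 ballots; Okafor wins 8–5.
Ferraro beats Rivera; loses to Okafor — 1 pairwise win.

1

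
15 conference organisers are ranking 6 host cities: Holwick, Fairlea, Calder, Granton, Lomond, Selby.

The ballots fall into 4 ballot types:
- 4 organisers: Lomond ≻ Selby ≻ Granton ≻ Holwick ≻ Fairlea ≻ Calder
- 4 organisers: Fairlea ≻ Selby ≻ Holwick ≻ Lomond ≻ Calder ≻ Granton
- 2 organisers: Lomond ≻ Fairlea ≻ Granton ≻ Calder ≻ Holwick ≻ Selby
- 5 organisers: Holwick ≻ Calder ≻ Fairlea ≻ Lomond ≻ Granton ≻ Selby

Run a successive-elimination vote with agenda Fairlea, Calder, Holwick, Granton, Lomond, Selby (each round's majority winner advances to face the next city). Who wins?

Round 1: Fairlea vs Calder — 10–5, Fairlea advances.
Round 2: Fairlea vs Holwick — 6–9, Holwick advances.
Round 3: Holwick vs Granton — 9–6, Holwick advances.
Round 4: Holwick vs Lomond — 9–6, Holwick advances.
Round 5: Holwick vs Selby — 7–8, Selby advances.
The agenda winner is Selby.

Selby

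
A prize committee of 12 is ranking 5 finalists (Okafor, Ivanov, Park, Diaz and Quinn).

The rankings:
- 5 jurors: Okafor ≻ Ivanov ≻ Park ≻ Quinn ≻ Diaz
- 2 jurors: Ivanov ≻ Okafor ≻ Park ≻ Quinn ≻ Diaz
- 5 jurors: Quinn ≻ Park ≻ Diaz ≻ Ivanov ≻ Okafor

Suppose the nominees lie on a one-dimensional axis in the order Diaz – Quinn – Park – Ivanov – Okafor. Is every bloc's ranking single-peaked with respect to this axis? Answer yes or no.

yes

Axis positions: Diaz=1, Quinn=2, Park=3, Ivanov=4, Okafor=5.
Bloc 1 (peak Okafor at position 5): ranking walks positions 5-4-3-2-1, expanding outward from the peak — single-peaked.
Bloc 2 (peak Ivanov at position 4): ranking walks positions 4-5-3-2-1, expanding outward from the peak — single-peaked.
Bloc 3 (peak Quinn at position 2): ranking walks positions 2-3-1-4-5, expanding outward from the peak — single-peaked.
Every ranking is single-peaked on this axis.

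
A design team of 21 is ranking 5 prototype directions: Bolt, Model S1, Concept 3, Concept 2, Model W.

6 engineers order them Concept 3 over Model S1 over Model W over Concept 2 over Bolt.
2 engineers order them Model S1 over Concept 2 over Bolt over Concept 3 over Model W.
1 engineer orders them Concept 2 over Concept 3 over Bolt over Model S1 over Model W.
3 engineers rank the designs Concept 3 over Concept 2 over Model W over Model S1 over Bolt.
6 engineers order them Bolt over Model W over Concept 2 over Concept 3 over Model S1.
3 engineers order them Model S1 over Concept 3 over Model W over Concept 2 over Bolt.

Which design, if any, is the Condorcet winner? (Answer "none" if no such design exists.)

Concept 3

Check each pair by majority over 21 ballots:
Bolt vs Model S1: 7 to 14, Model S1.
Bolt vs Concept 3: Bolt preferred on 2+6 = 8 ballots; Concept 3 wins 13–8.
Bolt vs Concept 2: Bolt is ranked higher on 6 ballots, Concept 2 on 15. Concept 2 wins 15–6.
Bolt vs Model W: Bolt is ranked higher on 2+1+6 = 9 ballots, Model W on 12. Model W wins 12–9.
Model S1 vs Concept 3: Model S1 preferred on 2+3 = 5 ballots; Concept 3 wins 16–5.
Model S1 vs Concept 2: 11 to 10, Model S1.
Model S1 vs Model W: 6+2+1+3 = 12 for Model S1, 9 for Model W — Model S1 by 12–9.
Concept 3 vs Concept 2: Concept 3 is ranked higher on 6+3+3 = 12 ballots, Concept 2 on 9. Concept 3 wins 12–9.
Concept 3 vs Model W: 6+2+1+3+3 = 15 for Concept 3, 6 for Model W — Concept 3 by 15–6.
Concept 2 vs Model W: Concept 2 is ranked higher on 2+1+3 = 6 ballots, Model W on 15. Model W wins 15–6.
Only Concept 3 has no losses; Concept 3 is the Condorcet winner.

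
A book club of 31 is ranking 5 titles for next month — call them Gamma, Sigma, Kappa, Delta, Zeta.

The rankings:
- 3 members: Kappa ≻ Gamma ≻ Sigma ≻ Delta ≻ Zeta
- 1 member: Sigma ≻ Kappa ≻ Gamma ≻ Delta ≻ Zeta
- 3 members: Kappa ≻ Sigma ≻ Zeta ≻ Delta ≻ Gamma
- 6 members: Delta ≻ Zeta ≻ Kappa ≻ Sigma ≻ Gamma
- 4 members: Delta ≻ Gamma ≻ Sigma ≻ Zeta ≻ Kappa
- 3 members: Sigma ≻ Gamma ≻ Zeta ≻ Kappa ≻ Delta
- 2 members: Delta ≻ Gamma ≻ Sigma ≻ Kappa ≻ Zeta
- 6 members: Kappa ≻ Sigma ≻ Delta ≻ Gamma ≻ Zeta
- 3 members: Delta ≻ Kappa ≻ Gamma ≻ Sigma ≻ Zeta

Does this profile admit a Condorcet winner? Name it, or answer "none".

Pairwise majorities:
Gamma vs Sigma: Gamma is ranked higher on 3+4+2+3 = 12 ballots, Sigma on 19. Sigma wins 19–12.
Gamma vs Kappa: Gamma preferred on 4+3+2 = 9 ballots; Kappa wins 22–9.
Gamma vs Delta: Gamma preferred on 3+1+3 = 7 ballots; Delta wins 24–7.
Gamma vs Zeta: Gamma is ranked higher on 22 ballots, Zeta on 9. Gamma wins 22–9.
Sigma vs Kappa: Sigma is ranked higher on 1+4+3+2 = 10 ballots, Kappa on 21. Kappa wins 21–10.
Sigma vs Delta: Sigma is ranked higher on 3+1+3+3+6 = 16 ballots, Delta on 15. Sigma wins 16–15.
Sigma vs Zeta: Sigma is ranked higher on 25 ballots, Zeta on 6. Sigma wins 25–6.
Kappa vs Delta: Kappa is ranked higher on 3+1+3+3+6 = 16 ballots, Delta on 15. Kappa wins 16–15.
Kappa vs Zeta: Kappa preferred on 3+1+3+2+6+3 = 18 ballots; Kappa wins 18–13.
Delta vs Zeta: Delta is ranked higher on 25 ballots, Zeta on 6. Delta wins 25–6.
Only Kappa has no losses; Kappa is the Condorcet winner.

Kappa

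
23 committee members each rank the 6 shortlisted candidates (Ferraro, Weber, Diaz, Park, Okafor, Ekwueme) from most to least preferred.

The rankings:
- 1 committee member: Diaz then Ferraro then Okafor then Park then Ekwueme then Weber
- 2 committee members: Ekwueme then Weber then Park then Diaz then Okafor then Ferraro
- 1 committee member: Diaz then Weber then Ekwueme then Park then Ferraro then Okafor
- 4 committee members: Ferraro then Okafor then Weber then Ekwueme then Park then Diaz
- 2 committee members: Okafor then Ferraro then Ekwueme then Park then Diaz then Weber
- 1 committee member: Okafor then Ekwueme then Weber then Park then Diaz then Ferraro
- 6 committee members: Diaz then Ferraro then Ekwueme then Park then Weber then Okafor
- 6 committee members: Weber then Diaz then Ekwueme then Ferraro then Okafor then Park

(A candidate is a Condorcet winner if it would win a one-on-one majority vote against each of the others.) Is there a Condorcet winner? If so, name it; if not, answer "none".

Pairwise majorities:
Ferraro–Weber: Ferraro 13–10.
Ferraro vs Diaz: Diaz, 17–6.
Ferraro–Park: Ferraro 19–4.
Ferraro vs Okafor: Ferraro wins 18–5.
Ferraro vs Ekwueme: Ferraro wins 13–10.
Weber vs Diaz: Weber wins 13–10.
Weber vs Park: Weber, 14–9.
Weber–Okafor: Weber 15–8.
Weber vs Ekwueme: Ekwueme, 12–11.
Diaz vs Park: Diaz wins 14–9.
Diaz–Okafor: Diaz 16–7.
Diaz–Ekwueme: Diaz 14–9.
Park–Okafor: Okafor 14–9.
Park vs Ekwueme: Ekwueme, 22–1.
Okafor vs Ekwueme: Ekwueme wins 15–8.
Each candidate drops at least one matchup (Ferraro loses to Diaz; Weber loses to Ferraro; Diaz loses to Weber; Park loses to Ferraro; Okafor loses to Ferraro; Ekwueme loses to Ferraro); the cycle Ferraro > Weber > Diaz > Ferraro rules out a Condorcet winner.

none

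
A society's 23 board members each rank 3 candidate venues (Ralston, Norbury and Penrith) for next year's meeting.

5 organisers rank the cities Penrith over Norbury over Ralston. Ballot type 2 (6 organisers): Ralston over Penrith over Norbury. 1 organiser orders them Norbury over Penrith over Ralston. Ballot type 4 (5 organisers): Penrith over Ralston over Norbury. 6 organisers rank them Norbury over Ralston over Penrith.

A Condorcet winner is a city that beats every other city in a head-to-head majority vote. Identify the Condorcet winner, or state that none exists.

none

Check each pair by majority over 23 ballots:
Ralston vs Norbury: Norbury wins 12–11.
Ralston vs Penrith: Ralston wins 12–11.
Norbury vs Penrith: Penrith, 16–7.
No city is unbeaten: Ralston loses to Norbury; Norbury loses to Penrith; Penrith loses to Ralston. In particular Ralston → Penrith → Norbury → Ralston is a majority cycle — no Condorcet winner exists.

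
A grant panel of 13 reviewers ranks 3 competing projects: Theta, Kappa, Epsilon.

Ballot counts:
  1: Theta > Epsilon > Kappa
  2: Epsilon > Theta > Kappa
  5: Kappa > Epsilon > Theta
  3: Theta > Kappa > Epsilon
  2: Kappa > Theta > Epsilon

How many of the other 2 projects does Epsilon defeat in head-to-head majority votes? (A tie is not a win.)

1

Epsilon against each rival (13 reviewers):
Epsilon vs Theta: Epsilon, 7–6.
Epsilon vs Kappa: 1+2 = 3 for Epsilon, 10 for Kappa — Kappa by 10–3.
Epsilon beats Theta; loses to Kappa — 1 pairwise win.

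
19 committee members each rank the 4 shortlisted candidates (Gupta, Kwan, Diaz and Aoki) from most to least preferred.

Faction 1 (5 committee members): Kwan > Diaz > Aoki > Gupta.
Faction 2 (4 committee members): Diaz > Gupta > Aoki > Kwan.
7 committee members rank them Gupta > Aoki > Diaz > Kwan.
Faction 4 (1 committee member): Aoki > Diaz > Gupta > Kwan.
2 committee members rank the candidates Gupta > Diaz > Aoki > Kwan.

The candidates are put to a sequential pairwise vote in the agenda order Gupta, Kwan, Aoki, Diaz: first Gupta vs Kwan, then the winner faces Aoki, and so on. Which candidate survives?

Round 1: Gupta vs Kwan — 14–5, Gupta advances.
Round 2: Gupta vs Aoki — 13–6, Gupta advances.
Round 3: Gupta vs Diaz — 9–10, Diaz advances.
The agenda winner is Diaz.

Diaz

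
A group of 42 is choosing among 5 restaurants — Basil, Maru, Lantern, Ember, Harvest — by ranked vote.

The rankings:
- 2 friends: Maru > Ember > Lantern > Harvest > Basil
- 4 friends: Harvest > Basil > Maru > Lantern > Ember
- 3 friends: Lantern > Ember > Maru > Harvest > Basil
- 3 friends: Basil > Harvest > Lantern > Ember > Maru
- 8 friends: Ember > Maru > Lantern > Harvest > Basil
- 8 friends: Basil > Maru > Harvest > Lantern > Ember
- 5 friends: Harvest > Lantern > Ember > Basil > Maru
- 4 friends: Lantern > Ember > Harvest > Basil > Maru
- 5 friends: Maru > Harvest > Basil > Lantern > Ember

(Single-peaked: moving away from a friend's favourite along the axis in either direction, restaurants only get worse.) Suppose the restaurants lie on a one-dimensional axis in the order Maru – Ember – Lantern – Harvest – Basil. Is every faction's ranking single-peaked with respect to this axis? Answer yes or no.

Axis positions: Maru=1, Ember=2, Lantern=3, Harvest=4, Basil=5.
Faction 1 (peak Maru at position 1): ranking walks positions 1-2-3-4-5, expanding outward from the peak — single-peaked.
Faction 2: ranking walks positions 4-5-1-3-2; Maru is ranked above Lantern even though Lantern lies between Maru and the peak Harvest on the axis — preferences dip and rise again. Not single-peaked.
Faction 3 (peak Lantern at position 3): ranking walks positions 3-2-1-4-5, expanding outward from the peak — single-peaked.
Faction 4 (peak Basil at position 5): ranking walks positions 5-4-3-2-1, expanding outward from the peak — single-peaked.
Faction 5 (peak Ember at position 2): ranking walks positions 2-1-3-4-5, expanding outward from the peak — single-peaked.
Faction 6: ranking walks positions 5-1-4-3-2; Maru is ranked above Harvest even though Harvest lies between Maru and the peak Basil on the axis — preferences dip and rise again. Not single-peaked.
Faction 7 (peak Harvest at position 4): ranking walks positions 4-3-2-5-1, expanding outward from the peak — single-peaked.
Faction 8 (peak Lantern at position 3): ranking walks positions 3-2-4-5-1, expanding outward from the peak — single-peaked.
Faction 9: ranking walks positions 1-4-5-3-2; Harvest is ranked above Ember even though Ember lies between Harvest and the peak Maru on the axis — preferences dip and rise again. Not single-peaked.
Faction 2 violates single-peakedness, so the profile is not single-peaked on this axis.

no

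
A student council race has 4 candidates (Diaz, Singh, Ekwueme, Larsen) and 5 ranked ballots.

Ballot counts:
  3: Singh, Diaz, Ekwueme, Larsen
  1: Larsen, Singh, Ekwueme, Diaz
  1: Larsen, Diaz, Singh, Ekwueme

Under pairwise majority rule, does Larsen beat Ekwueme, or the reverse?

Ekwueme

Ballots ranking Larsen above Ekwueme: 1 + 1 = 2.
Ballots ranking Ekwueme above Larsen: 5 − 2 = 3.
Ekwueme wins the head-to-head 3–2.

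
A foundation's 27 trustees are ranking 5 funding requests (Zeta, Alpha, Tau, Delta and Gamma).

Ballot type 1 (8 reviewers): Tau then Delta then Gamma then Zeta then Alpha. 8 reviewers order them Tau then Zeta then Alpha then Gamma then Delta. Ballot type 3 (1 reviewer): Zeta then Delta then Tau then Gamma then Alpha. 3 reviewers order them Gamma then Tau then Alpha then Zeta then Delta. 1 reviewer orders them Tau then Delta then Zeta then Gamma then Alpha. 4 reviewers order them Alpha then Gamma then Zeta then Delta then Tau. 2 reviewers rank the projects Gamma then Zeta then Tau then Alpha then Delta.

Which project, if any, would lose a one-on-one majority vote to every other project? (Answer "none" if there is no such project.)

Head-to-head results (27 reviewers):
Zeta vs Alpha: Zeta, 20–7.
Zeta vs Tau: Tau, 20–7.
Zeta vs Delta: Zeta preferred on 8+1+3+4+2 = 18 ballots; Zeta wins 18–9.
Zeta–Gamma: Gamma 17–10.
Alpha vs Tau: 4 to 23, Tau.
Alpha vs Delta: Alpha, 17–10.
Alpha–Gamma: Gamma 15–12.
Tau vs Delta: Tau, 22–5.
Tau vs Gamma: Tau preferred on 8+8+1+1 = 18 ballots; Tau wins 18–9.
Delta vs Gamma: 8+1+1 = 10 for Delta, 17 for Gamma — Gamma by 17–10.
Only Delta has no wins; Delta is the Condorcet loser.

Delta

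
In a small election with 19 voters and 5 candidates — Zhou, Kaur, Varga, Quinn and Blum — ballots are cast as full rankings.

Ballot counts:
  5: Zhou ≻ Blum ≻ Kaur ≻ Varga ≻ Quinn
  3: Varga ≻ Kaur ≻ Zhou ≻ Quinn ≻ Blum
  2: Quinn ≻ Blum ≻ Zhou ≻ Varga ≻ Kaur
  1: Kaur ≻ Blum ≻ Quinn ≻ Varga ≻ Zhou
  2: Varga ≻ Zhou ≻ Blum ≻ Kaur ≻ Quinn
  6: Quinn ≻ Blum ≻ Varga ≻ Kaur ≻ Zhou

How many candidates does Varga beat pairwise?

3

Varga against each rival (19 voters):
Varga vs Zhou: Varga, 12–7.
Varga vs Kaur: Varga wins 13–6.
Varga vs Quinn: Varga wins 10–9.
Varga vs Blum: 5 to 14, Blum.
Varga beats Zhou, Kaur, Quinn; loses to Blum — 3 pairwise wins.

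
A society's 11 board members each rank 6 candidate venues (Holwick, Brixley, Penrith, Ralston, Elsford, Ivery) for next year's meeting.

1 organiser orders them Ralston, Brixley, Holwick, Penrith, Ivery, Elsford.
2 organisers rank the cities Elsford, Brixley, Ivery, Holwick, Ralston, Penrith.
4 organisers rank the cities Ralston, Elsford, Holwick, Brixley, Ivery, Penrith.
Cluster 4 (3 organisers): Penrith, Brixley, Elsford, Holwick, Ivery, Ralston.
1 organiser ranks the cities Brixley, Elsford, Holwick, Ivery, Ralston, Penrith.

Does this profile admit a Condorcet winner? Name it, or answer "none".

Elsford

Head-to-head results (11 organisers):
Holwick vs Brixley: Holwick is ranked higher on 4 ballots, Brixley on 7. Brixley wins 7–4.
Holwick vs Penrith: Holwick preferred on 1+2+4+1 = 8 ballots; Holwick wins 8–3.
Holwick vs Ralston: Holwick preferred on 2+3+1 = 6 ballots; Holwick wins 6–5.
Holwick vs Elsford: 1 for Holwick, 10 for Elsford — Elsford by 10–1.
Holwick vs Ivery: 9 to 2, Holwick.
Brixley vs Penrith: Brixley is ranked higher on 1+2+4+1 = 8 ballots, Penrith on 3. Brixley wins 8–3.
Brixley vs Ralston: 6 to 5, Brixley.
Brixley vs Elsford: 1+3+1 = 5 for Brixley, 6 for Elsford — Elsford by 6–5.
Brixley vs Ivery: Brixley is ranked higher on 1+2+4+3+1 = 11 ballots, Ivery on 0. Brixley wins 11–0.
Penrith vs Ralston: 3 to 8, Ralston.
Penrith vs Elsford: 4 to 7, Elsford.
Penrith vs Ivery: 1+3 = 4 for Penrith, 7 for Ivery — Ivery by 7–4.
Ralston vs Elsford: 5 to 6, Elsford.
Ralston vs Ivery: 5 to 6, Ivery.
Elsford vs Ivery: Elsford preferred on 2+4+3+1 = 10 ballots; Elsford wins 10–1.
Elsford wins every pairwise contest, so Elsford is the Condorcet winner.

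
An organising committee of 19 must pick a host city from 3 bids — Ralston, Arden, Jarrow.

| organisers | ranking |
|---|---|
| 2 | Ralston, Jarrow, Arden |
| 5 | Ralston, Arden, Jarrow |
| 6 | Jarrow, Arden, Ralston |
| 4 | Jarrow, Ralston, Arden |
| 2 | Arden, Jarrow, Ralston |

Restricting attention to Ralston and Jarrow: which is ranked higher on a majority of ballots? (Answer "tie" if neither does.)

Jarrow

Ballots ranking Ralston above Jarrow: 2 + 5 = 7.
Ballots ranking Jarrow above Ralston: 19 − 7 = 12.
Jarrow wins the head-to-head 12–7.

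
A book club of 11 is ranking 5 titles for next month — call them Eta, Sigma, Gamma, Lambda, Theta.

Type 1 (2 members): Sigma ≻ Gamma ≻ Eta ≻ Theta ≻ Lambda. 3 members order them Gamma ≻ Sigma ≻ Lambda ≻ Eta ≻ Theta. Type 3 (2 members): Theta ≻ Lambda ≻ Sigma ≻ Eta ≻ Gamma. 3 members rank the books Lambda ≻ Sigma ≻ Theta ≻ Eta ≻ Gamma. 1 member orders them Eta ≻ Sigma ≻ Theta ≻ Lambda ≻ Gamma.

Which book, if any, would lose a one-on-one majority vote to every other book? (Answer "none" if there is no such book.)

Pairwise majorities:
Eta vs Sigma: Eta preferred on 1 ballot; Sigma wins 10–1.
Eta vs Gamma: Eta is ranked higher on 2+3+1 = 6 ballots, Gamma on 5. Eta wins 6–5.
Eta vs Lambda: Eta preferred on 2+1 = 3 ballots; Lambda wins 8–3.
Eta vs Theta: Eta wins 6–5.
Sigma vs Gamma: 2+2+3+1 = 8 for Sigma, 3 for Gamma — Sigma by 8–3.
Sigma–Lambda: Sigma 6–5.
Sigma–Theta: Sigma 9–2.
Gamma vs Lambda: 5 to 6, Lambda.
Gamma vs Theta: Theta wins 6–5.
Lambda–Theta: Lambda 6–5.
Only Gamma has no wins; Gamma is the Condorcet loser.

Gamma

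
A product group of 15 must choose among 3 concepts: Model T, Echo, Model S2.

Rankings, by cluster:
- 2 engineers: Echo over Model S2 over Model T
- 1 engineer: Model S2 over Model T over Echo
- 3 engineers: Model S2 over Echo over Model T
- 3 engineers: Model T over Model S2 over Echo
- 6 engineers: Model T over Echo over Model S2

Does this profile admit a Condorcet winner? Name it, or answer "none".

Model T

Pairwise majorities:
Model T vs Echo: Model T is ranked higher on 1+3+6 = 10 ballots, Echo on 5. Model T wins 10–5.
Model T vs Model S2: Model T preferred on 3+6 = 9 ballots; Model T wins 9–6.
Echo vs Model S2: 2+6 = 8 for Echo, 7 for Model S2 — Echo by 8–7.
Model T beats each of Echo, Model S2 — Model T is the Condorcet winner.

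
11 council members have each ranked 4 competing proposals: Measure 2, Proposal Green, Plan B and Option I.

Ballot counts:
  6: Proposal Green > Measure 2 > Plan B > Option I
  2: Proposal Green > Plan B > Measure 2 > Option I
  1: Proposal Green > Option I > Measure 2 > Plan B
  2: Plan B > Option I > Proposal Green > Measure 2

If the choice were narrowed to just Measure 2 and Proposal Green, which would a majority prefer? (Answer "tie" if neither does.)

No ballot ranks Measure 2 above Proposal Green: 0.
Ballots ranking Proposal Green above Measure 2: 11 − 0 = 11.
Proposal Green wins the head-to-head 11–0.

Proposal Green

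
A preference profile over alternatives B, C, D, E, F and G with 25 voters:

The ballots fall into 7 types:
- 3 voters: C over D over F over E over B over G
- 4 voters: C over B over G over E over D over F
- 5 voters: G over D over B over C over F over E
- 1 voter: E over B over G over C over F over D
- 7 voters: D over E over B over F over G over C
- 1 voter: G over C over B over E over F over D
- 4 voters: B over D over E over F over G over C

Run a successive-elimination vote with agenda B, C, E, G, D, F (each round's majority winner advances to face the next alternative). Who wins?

Round 1: B vs C — 17–8, B advances.
Round 2: B vs E — 14–11, B advances.
Round 3: B vs G — 19–6, B advances.
Round 4: B vs D — 10–15, D advances.
Round 5: D vs F — 23–2, D advances.
The agenda winner is D.

D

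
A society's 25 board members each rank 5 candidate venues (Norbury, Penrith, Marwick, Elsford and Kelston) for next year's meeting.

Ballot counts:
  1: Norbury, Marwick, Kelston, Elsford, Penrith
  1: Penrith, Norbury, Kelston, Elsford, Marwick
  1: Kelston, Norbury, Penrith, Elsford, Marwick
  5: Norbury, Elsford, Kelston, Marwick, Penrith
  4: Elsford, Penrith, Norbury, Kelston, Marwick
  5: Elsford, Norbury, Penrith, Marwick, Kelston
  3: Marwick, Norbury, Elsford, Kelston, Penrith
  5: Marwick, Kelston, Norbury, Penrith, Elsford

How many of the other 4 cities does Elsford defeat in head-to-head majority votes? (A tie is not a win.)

3

Elsford against each rival (25 organisers):
Elsford vs Norbury: Elsford preferred on 4+5 = 9 ballots; Norbury wins 16–9.
Elsford vs Penrith: Elsford wins 18–7.
Elsford vs Marwick: Elsford wins 16–9.
Elsford–Kelston: Elsford 17–8.
Elsford beats Penrith, Marwick, Kelston; loses to Norbury — 3 pairwise wins.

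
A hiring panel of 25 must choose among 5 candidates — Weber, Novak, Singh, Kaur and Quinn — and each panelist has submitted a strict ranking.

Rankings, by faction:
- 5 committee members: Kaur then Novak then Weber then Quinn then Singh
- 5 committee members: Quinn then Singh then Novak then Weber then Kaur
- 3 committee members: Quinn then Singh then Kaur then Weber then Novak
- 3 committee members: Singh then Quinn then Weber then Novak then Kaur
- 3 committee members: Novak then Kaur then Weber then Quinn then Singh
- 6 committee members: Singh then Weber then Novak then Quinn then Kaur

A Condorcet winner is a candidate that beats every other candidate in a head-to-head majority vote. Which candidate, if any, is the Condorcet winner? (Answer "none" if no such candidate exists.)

Check each pair by majority over 25 ballots:
Weber vs Novak: 12 to 13, Novak.
Weber vs Singh: Weber preferred on 5+3 = 8 ballots; Singh wins 17–8.
Weber vs Kaur: Weber is ranked higher on 5+3+6 = 14 ballots, Kaur on 11. Weber wins 14–11.
Weber vs Quinn: Weber preferred on 5+3+6 = 14 ballots; Weber wins 14–11.
Novak vs Singh: Singh, 17–8.
Novak vs Kaur: Novak wins 17–8.
Novak vs Quinn: Novak preferred on 5+3+6 = 14 ballots; Novak wins 14–11.
Singh vs Kaur: Singh wins 17–8.
Singh vs Quinn: Quinn, 16–9.
Kaur vs Quinn: Kaur is ranked higher on 5+3 = 8 ballots, Quinn on 17. Quinn wins 17–8.
No candidate is unbeaten: Weber loses to Novak; Novak loses to Singh; Singh loses to Quinn; Kaur loses to Weber; Quinn loses to Weber. In particular Weber → Quinn → Singh → Weber is a majority cycle — no Condorcet winner exists.

none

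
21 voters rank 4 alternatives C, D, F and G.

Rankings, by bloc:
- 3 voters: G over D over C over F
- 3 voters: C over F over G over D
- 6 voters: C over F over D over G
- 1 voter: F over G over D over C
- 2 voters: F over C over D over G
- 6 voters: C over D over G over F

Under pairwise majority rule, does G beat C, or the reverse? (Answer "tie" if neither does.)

C

Ballots ranking G above C: 3 + 1 = 4.
Ballots ranking C above G: 21 − 4 = 17.
C wins the head-to-head 17–4.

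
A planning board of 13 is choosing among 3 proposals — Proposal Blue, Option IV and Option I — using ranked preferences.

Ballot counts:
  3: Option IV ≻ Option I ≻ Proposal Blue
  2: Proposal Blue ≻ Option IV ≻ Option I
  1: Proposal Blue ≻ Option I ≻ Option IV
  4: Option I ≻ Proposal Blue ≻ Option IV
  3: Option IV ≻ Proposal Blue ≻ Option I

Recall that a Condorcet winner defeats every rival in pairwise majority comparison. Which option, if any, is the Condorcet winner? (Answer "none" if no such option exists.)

Check each pair by majority over 13 ballots:
Proposal Blue vs Option IV: 2+1+4 = 7 for Proposal Blue, 6 for Option IV — Proposal Blue by 7–6.
Proposal Blue vs Option I: Option I wins 7–6.
Option IV–Option I: Option IV 8–5.
Each option drops at least one matchup (Proposal Blue loses to Option I; Option IV loses to Proposal Blue; Option I loses to Option IV); the cycle Proposal Blue → Option IV → Option I → Proposal Blue rules out a Condorcet winner.

none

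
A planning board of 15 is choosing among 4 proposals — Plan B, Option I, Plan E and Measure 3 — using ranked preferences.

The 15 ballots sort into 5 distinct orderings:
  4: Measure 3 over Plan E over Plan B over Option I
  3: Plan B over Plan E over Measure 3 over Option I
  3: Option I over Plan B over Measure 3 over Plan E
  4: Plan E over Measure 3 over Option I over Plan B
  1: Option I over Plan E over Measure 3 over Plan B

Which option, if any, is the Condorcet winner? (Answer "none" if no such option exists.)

Check each pair by majority over 15 ballots:
Plan B vs Option I: Option I wins 8–7.
Plan B–Plan E: Plan E 9–6.
Plan B vs Measure 3: 6 to 9, Measure 3.
Option I vs Plan E: Option I is ranked higher on 3+1 = 4 ballots, Plan E on 11. Plan E wins 11–4.
Option I vs Measure 3: 4 to 11, Measure 3.
Plan E–Measure 3: Plan E 8–7.
Only Plan E has no losses; Plan E is the Condorcet winner.

Plan E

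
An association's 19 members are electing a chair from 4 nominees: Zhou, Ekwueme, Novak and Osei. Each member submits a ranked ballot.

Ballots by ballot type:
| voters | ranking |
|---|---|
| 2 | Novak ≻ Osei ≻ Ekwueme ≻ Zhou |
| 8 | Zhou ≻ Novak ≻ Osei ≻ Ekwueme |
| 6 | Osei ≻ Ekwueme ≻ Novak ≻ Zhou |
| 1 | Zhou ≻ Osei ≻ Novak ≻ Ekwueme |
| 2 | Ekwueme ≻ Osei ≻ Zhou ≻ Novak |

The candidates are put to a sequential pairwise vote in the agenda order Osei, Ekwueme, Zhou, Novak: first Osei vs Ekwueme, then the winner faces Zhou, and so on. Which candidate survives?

Round 1: Osei vs Ekwueme — 17–2, Osei advances.
Round 2: Osei vs Zhou — 10–9, Osei advances.
Round 3: Osei vs Novak — 9–10, Novak advances.
Novak survives the agenda.

Novak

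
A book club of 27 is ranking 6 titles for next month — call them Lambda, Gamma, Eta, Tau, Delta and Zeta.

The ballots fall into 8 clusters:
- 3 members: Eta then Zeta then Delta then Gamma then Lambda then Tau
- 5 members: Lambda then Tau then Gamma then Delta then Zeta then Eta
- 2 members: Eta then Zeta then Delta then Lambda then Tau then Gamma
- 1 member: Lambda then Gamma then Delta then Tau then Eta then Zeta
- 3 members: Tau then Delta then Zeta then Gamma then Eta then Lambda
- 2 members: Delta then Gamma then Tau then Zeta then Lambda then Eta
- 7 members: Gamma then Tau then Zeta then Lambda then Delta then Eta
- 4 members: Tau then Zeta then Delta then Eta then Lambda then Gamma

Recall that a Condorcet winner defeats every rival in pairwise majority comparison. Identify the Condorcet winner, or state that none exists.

Tau

Pairwise majorities:
Lambda vs Gamma: Lambda is ranked higher on 5+2+1+4 = 12 ballots, Gamma on 15. Gamma wins 15–12.
Lambda vs Eta: 5+1+2+7 = 15 for Lambda, 12 for Eta — Lambda by 15–12.
Lambda vs Tau: 11 to 16, Tau.
Lambda vs Delta: Lambda preferred on 5+1+7 = 13 ballots; Delta wins 14–13.
Lambda vs Zeta: Lambda preferred on 5+1 = 6 ballots; Zeta wins 21–6.
Gamma vs Eta: Gamma is ranked higher on 5+1+3+2+7 = 18 ballots, Eta on 9. Gamma wins 18–9.
Gamma vs Tau: Gamma is ranked higher on 3+1+2+7 = 13 ballots, Tau on 14. Tau wins 14–13.
Gamma vs Delta: Gamma preferred on 5+1+7 = 13 ballots; Delta wins 14–13.
Gamma vs Zeta: 5+1+2+7 = 15 for Gamma, 12 for Zeta — Gamma by 15–12.
Eta vs Tau: Eta preferred on 3+2 = 5 ballots; Tau wins 22–5.
Eta vs Delta: Eta preferred on 3+2 = 5 ballots; Delta wins 22–5.
Eta vs Zeta: 3+2+1 = 6 for Eta, 21 for Zeta — Zeta by 21–6.
Tau vs Delta: Tau preferred on 5+3+7+4 = 19 ballots; Tau wins 19–8.
Tau vs Zeta: Tau preferred on 5+1+3+2+7+4 = 22 ballots; Tau wins 22–5.
Delta vs Zeta: Delta preferred on 5+1+3+2 = 11 ballots; Zeta wins 16–11.
Tau beats each of Lambda, Gamma, Eta, Delta, Zeta — Tau is the Condorcet winner.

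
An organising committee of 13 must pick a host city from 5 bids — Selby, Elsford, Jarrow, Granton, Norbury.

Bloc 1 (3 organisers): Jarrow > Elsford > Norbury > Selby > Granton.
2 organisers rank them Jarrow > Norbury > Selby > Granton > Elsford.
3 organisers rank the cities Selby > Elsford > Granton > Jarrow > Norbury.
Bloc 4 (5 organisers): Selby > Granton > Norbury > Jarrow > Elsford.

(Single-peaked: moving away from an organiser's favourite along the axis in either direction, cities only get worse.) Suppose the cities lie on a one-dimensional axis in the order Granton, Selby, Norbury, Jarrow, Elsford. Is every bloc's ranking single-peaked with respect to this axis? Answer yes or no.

no

Axis positions: Granton=1, Selby=2, Norbury=3, Jarrow=4, Elsford=5.
Bloc 1 (peak Jarrow at position 4): ranking walks positions 4-5-3-2-1, expanding outward from the peak — single-peaked.
Bloc 2 (peak Jarrow at position 4): ranking walks positions 4-3-2-1-5, expanding outward from the peak — single-peaked.
Bloc 3: ranking walks positions 2-5-1-4-3; Elsford is ranked above Norbury even though Norbury lies between Elsford and the peak Selby on the axis — preferences dip and rise again. Not single-peaked.
Bloc 4 (peak Selby at position 2): ranking walks positions 2-1-3-4-5, expanding outward from the peak — single-peaked.
Bloc 3 violates single-peakedness, so the profile is not single-peaked on this axis.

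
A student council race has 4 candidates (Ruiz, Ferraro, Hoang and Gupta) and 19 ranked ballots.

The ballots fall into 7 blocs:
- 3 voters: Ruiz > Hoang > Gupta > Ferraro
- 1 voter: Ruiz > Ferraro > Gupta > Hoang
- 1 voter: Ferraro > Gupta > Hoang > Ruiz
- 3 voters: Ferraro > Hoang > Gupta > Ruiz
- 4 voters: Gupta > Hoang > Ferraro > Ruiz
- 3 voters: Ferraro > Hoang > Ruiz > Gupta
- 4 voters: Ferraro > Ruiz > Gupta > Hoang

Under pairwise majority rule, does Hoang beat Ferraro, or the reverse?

Ferraro

Ballots ranking Hoang above Ferraro: 3 + 4 = 7.
Ballots ranking Ferraro above Hoang: 19 − 7 = 12.
Ferraro wins the head-to-head 12–7.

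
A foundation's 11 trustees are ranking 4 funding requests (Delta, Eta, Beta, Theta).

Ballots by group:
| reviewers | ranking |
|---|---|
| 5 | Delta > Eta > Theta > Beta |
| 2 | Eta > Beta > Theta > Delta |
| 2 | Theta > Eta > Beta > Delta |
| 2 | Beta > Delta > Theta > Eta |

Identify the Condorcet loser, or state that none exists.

none

Head-to-head results (11 reviewers):
Delta vs Eta: 5+2 = 7 for Delta, 4 for Eta — Delta by 7–4.
Delta–Beta: Beta 6–5.
Delta vs Theta: Delta preferred on 5+2 = 7 ballots; Delta wins 7–4.
Eta vs Beta: 5+2+2 = 9 for Eta, 2 for Beta — Eta by 9–2.
Eta vs Theta: Eta wins 7–4.
Beta vs Theta: 4 to 7, Theta.
No project is winless: Delta beats Eta; Eta beats Beta; Beta beats Delta; Theta beats Beta. There is no Condorcet loser.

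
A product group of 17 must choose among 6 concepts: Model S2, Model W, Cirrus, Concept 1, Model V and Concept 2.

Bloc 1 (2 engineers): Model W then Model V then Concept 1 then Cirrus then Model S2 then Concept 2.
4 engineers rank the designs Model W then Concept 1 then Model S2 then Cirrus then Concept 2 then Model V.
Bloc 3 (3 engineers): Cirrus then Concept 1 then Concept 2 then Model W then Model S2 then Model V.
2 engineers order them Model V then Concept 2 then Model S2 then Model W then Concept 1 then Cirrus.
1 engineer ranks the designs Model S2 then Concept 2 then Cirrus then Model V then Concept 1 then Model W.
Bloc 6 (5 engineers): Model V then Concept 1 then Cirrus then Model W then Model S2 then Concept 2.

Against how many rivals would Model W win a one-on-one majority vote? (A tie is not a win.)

3

Model W against each rival (17 engineers):
Model W vs Model S2: Model W is ranked higher on 2+4+3+5 = 14 ballots, Model S2 on 3. Model W wins 14–3.
Model W–Cirrus: Cirrus 9–8.
Model W–Concept 1: Concept 1 9–8.
Model W–Model V: Model W 9–8.
Model W vs Concept 2: Model W is ranked higher on 2+4+5 = 11 ballots, Concept 2 on 6. Model W wins 11–6.
Model W beats Model S2, Model V, Concept 2; loses to Cirrus, Concept 1 — 3 pairwise wins.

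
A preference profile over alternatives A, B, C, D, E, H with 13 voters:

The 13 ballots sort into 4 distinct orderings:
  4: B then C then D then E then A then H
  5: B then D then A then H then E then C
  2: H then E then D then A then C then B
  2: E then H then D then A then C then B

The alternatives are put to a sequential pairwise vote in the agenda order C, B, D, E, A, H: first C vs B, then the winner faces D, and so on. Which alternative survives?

B

Round 1: C vs B — 4–9, B advances.
Round 2: B vs D — 9–4, B advances.
Round 3: B vs E — 9–4, B advances.
Round 4: B vs A — 9–4, B advances.
Round 5: B vs H — 9–4, B advances.
B survives the agenda.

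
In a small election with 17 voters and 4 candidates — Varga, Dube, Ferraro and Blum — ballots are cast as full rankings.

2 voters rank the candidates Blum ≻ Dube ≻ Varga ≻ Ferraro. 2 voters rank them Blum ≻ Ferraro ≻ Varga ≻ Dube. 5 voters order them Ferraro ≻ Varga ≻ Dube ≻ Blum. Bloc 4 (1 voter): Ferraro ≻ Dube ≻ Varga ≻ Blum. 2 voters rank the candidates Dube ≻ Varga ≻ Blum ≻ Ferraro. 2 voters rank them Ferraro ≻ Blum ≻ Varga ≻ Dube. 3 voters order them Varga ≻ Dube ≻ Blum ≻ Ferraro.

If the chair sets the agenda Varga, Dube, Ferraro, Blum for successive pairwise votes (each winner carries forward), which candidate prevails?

Round 1: Varga vs Dube — 12–5, Varga advances.
Round 2: Varga vs Ferraro — 7–10, Ferraro advances.
Round 3: Ferraro vs Blum — 8–9, Blum advances.
The agenda winner is Blum.

Blum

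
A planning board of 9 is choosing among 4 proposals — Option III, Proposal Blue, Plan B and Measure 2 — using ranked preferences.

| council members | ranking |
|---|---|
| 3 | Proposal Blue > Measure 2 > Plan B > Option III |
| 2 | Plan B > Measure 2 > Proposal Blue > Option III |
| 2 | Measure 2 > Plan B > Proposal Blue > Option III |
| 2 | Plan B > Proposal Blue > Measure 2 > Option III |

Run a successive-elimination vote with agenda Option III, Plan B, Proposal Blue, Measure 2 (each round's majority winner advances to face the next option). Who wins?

Round 1: Option III vs Plan B — 0–9, Plan B advances.
Round 2: Plan B vs Proposal Blue — 6–3, Plan B advances.
Round 3: Plan B vs Measure 2 — 4–5, Measure 2 advances.
Measure 2 survives the agenda.

Measure 2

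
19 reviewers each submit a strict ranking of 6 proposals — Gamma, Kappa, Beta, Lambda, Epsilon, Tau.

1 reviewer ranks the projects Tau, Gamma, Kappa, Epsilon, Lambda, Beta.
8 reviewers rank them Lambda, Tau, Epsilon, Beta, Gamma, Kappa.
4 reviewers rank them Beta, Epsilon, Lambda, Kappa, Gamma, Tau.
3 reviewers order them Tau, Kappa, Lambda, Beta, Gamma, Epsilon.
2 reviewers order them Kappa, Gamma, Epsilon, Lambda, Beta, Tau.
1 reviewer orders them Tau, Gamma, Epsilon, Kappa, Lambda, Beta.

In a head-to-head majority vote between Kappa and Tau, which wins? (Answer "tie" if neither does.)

Tau

Ballots ranking Kappa above Tau: 4 + 2 = 6.
Ballots ranking Tau above Kappa: 19 − 6 = 13.
Tau wins the head-to-head 13–6.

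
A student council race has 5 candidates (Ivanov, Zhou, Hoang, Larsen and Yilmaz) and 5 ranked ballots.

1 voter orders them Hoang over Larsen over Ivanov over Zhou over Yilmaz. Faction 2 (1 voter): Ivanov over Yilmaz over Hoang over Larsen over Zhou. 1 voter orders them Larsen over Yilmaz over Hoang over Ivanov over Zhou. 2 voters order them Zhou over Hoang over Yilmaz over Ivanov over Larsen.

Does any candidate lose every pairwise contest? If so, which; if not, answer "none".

Head-to-head results (5 voters):
Ivanov vs Zhou: Ivanov wins 3–2.
Ivanov vs Hoang: Hoang, 4–1.
Ivanov vs Larsen: 3 to 2, Ivanov.
Ivanov vs Yilmaz: Yilmaz wins 3–2.
Zhou vs Hoang: Zhou preferred on 2 ballots; Hoang wins 3–2.
Zhou vs Larsen: 2 to 3, Larsen.
Zhou vs Yilmaz: Zhou wins 3–2.
Hoang vs Larsen: Hoang, 4–1.
Hoang vs Yilmaz: Hoang, 3–2.
Larsen–Yilmaz: Yilmaz 3–2.
Each candidate has at least one pairwise win (Ivanov beats Zhou; Zhou beats Yilmaz; Hoang beats Ivanov; Larsen beats Zhou; Yilmaz beats Ivanov) — no Condorcet loser.

none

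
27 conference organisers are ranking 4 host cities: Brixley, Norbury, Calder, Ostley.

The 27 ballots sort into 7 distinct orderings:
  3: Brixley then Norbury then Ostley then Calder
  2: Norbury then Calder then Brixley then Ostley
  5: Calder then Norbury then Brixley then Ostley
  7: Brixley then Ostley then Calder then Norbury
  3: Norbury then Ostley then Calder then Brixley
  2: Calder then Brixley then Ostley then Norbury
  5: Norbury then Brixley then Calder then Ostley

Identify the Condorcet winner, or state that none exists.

Head-to-head results (27 organisers):
Brixley vs Norbury: Norbury wins 15–12.
Brixley vs Calder: Brixley, 15–12.
Brixley vs Ostley: Brixley wins 24–3.
Norbury–Calder: Calder 14–13.
Norbury vs Ostley: Norbury wins 18–9.
Calder vs Ostley: Calder wins 14–13.
Every city loses at least once (Brixley loses to Norbury; Norbury loses to Calder; Calder loses to Brixley; Ostley loses to Brixley). The majority relation contains the cycle Brixley > Calder > Norbury > Brixley, so there is no Condorcet winner.

none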